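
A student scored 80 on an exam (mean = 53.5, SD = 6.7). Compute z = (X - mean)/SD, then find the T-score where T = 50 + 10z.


z = (X - mean) / SD = (80 - 53.5) / 6.7
z = 26.5 / 6.7
z = 3.9552
T-score = T = 50 + 10z
Carry z at full precision (z = 26.5 / 6.7) into the conversion:
T-score = 50 + 10 * (26.5 / 6.7) = 50 + 265 / 6.7
T-score = 50 + 39.5522
T-score = 89.5522

89.5522


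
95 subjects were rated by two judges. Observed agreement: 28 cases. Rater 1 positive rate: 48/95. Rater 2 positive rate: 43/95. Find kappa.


P_o = 28/95 = 0.294737
P_e = (48*43 + 47*52) / 9025 = 0.499501
kappa = (P_o - P_e) / (1 - P_e)
kappa = (0.294737 - 0.499501) / (1 - 0.499501)
kappa = -0.4091

-0.4091


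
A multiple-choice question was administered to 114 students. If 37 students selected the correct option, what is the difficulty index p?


Item difficulty p = number correct / total examinees
p = 37 / 114
p = 0.3246

0.3246


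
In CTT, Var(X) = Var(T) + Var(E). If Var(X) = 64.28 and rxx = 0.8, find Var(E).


var_true = rxx * var_obs = 0.8 * 64.28 = 51.424
var_error = var_obs - var_true
var_error = 64.28 - 51.424
var_error = 12.856

12.856


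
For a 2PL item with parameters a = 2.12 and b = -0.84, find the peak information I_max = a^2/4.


For 2PL, max info at theta = b = -0.84
I_max = a^2 / 4 = 2.12^2 / 4
= 4.4944 / 4
I_max = 1.1236

1.1236


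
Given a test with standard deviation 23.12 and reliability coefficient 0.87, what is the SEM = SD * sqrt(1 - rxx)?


SEM = SD * sqrt(1 - rxx)
SEM = 23.12 * sqrt(1 - 0.87)
SEM = 23.12 * sqrt(0.13) = 23.12 * 0.360555
SEM = 8.336

8.336


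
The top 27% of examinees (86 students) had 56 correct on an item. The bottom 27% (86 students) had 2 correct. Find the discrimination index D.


p_upper = 56/86 = 0.6512
p_lower = 2/86 = 0.0233
D = 0.6512 - 0.0233 = 0.6279

0.6279


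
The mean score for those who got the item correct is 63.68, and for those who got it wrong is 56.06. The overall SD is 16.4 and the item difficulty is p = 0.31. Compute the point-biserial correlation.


q = 1 - p = 0.69
rpb = ((M1 - M0) / SD) * sqrt(p * q)
rpb = ((63.68 - 56.06) / 16.4) * sqrt(0.31 * 0.69)
rpb = 0.2149

0.2149


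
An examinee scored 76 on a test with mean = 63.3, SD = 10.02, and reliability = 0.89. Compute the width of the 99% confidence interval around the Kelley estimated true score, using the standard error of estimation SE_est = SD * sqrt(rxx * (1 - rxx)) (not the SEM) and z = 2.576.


True score estimate = 0.89*76 + 0.11*63.3 = 74.603
SE_est = SD * sqrt(rxx * (1 - rxx)) = 10.02 * sqrt(0.89 * 0.11) = 10.02 * sqrt(0.0979) = 3.135155
CI = T_est +/- z * SE_est, so width = 2 * z * SE_est = 2 * 2.576 * 3.135155
Width = 16.1523

16.1523


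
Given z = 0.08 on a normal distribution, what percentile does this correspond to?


CDF(z) = 0.5 * (1 + erf(z/sqrt(2)))
erf(0.0566) = 0.0638
CDF = 0.5319
Percentile rank = 0.5319 * 100 = 53.19

53.19


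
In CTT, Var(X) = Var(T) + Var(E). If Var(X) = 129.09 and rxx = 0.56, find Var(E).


var_true = rxx * var_obs = 0.56 * 129.09 = 72.2904
var_error = var_obs - var_true
var_error = 129.09 - 72.2904
var_error = 56.7996

56.7996


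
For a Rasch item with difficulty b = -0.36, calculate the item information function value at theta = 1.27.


P = 1/(1+exp(-(1.27--0.36))) = 0.8362
I = P*(1-P) = 0.8362 * 0.1638
I = 0.137

0.137


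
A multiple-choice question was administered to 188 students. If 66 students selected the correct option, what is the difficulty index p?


Item difficulty p = number correct / total examinees
p = 66 / 188
p = 0.3511

0.3511


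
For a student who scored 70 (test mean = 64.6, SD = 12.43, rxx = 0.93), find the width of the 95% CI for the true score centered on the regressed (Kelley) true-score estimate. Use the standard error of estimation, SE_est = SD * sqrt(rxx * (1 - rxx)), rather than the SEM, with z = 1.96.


True score estimate = 0.93*70 + 0.07*64.6 = 69.622
SE_est = SD * sqrt(rxx * (1 - rxx)) = 12.43 * sqrt(0.93 * 0.07) = 12.43 * sqrt(0.0651) = 3.171477
CI = T_est +/- z * SE_est, so width = 2 * z * SE_est = 2 * 1.96 * 3.171477
Width = 12.4322

12.4322


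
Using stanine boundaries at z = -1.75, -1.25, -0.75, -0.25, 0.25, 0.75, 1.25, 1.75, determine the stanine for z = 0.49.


Stanine boundaries: [-1.75, -1.25, -0.75, -0.25, 0.25, 0.75, 1.25, 1.75]
z = 0.49
Check each boundary:
  z >= -1.75 -> could be stanine 2
  z >= -1.25 -> could be stanine 3
  z >= -0.75 -> could be stanine 4
  z >= -0.25 -> could be stanine 5
  z >= 0.25 -> could be stanine 6
  z < 0.75
  z < 1.25
  z < 1.75
Highest qualifying boundary gives stanine = 6

6


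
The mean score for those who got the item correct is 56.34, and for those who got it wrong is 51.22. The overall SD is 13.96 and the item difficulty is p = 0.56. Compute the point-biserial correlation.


q = 1 - p = 0.44
rpb = ((M1 - M0) / SD) * sqrt(p * q)
rpb = ((56.34 - 51.22) / 13.96) * sqrt(0.56 * 0.44)
rpb = 0.1821

0.1821


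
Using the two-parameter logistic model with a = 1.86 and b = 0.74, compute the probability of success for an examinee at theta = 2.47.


a*(theta - b) = 1.86 * (2.47 - 0.74) = 3.2178
exp(-3.2178) = 0.04
P = 1 / (1 + 0.04)
P = 0.9615

0.9615


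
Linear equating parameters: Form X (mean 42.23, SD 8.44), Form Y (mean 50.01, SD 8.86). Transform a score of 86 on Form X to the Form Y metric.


slope = SD_Y / SD_X = 8.86 / 8.44 ~ 1.0498
intercept = mean_Y - slope * mean_X = 50.01 - (8.86 / 8.44) * 42.23 ~ 5.6785
Y = slope * X + intercept. To avoid rounding drift from the rounded slope/intercept, evaluate the equivalent form Y = mean_Y + SD_Y * (X - mean_X) / SD_X at full precision:
Y = 50.01 + 8.86 * (86 - 42.23) / 8.44
Y = 50.01 + 8.86 * 43.77 / 8.44
Y = 50.01 + 387.8022 / 8.44
Y = 50.01 + 45.9481
Y = 95.9581

95.9581


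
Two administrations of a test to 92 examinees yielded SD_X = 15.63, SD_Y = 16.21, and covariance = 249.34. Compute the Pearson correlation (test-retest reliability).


r = cov(X,Y) / (SD_X * SD_Y)
r = 249.34 / (15.63 * 16.21)
r = 249.34 / 253.3623
r = 0.9841

0.9841


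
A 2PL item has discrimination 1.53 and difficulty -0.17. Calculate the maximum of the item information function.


For 2PL, max info at theta = b = -0.17
I_max = a^2 / 4 = 1.53^2 / 4
= 2.3409 / 4
I_max = 0.5852

0.5852


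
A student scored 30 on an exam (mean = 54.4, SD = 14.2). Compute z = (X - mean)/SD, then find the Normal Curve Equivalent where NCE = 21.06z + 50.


z = (X - mean) / SD = (30 - 54.4) / 14.2
z = -24.4 / 14.2
z = -1.7183
NCE = NCE = 21.06z + 50
Carry z at full precision (z = -24.4 / 14.2) into the conversion:
NCE = 21.06 * (-24.4 / 14.2) + 50 = -513.864 / 14.2 + 50
NCE = -36.1876 + 50
NCE = 13.8124

13.8124


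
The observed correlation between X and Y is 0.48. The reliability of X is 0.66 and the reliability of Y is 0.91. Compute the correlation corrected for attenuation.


r_corrected = rxy / sqrt(rxx * ryy)
= 0.48 / sqrt(0.66 * 0.91)
= 0.48 / sqrt(0.6006)
= 0.48 / 0.774984
r_corrected = 0.6194

0.6194


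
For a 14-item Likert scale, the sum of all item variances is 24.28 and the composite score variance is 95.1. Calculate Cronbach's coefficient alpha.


alpha = (k/(k-1)) * (1 - sum(si^2)/s_total^2)
= (14/13) * (1 - 24.28/95.1)
alpha = 0.802

0.802


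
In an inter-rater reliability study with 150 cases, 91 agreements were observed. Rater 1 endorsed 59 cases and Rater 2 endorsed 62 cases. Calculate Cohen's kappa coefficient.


P_o = 91/150 = 0.606667
P_e = (59*62 + 91*88) / 22500 = 0.518489
kappa = (P_o - P_e) / (1 - P_e)
kappa = (0.606667 - 0.518489) / (1 - 0.518489)
kappa = 0.1831

0.1831


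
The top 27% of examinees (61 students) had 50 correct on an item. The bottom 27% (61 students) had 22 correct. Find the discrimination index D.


p_upper = 50/61 = 0.8197
p_lower = 22/61 = 0.3607
D = 0.8197 - 0.3607 = 0.459

0.459


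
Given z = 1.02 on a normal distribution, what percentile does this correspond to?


CDF(z) = 0.5 * (1 + erf(z/sqrt(2)))
erf(0.7212) = 0.6923
CDF = 0.8461
Percentile rank = 0.8461 * 100 = 84.61

84.61


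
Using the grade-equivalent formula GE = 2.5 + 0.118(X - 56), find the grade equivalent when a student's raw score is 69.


raw - median = 69 - 56 = 13
slope * diff = 0.118 * 13 = 1.534
GE = 2.5 + 1.534
GE = 4.034

4.034


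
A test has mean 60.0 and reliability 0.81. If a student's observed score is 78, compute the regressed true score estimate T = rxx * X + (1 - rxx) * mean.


T_est = rxx * X + (1 - rxx) * mean
T_est = 0.81 * 78 + 0.19 * 60.0
T_est = 63.18 + 11.4
T_est = 74.58

74.58


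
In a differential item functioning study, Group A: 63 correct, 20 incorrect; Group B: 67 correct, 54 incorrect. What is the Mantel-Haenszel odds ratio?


Odds_A = 63/20 = 3.15
Odds_B = 67/54 = 1.2407
OR = Odds_A / Odds_B = 3.15 / 1.2407
Exactly, OR = (63 * 54) / (20 * 67) = 3402 / 1340
OR = 2.5388

2.5388


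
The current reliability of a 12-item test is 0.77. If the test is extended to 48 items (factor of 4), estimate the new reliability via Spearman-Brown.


r_new = (n * rxx) / (1 + (n-1) * rxx)
r_new = (4 * 0.77) / (1 + 3 * 0.77)
r_new = 3.08 / 3.31
r_new = 0.9305

0.9305


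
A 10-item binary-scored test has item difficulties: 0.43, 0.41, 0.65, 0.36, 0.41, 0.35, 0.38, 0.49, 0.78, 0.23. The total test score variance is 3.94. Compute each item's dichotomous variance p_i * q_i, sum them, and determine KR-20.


For each item, compute p_i * q_i:
  Item 1: 0.43 * 0.57 = 0.2451
  Item 2: 0.41 * 0.59 = 0.2419
  Item 3: 0.65 * 0.35 = 0.2275
  Item 4: 0.36 * 0.64 = 0.2304
  Item 5: 0.41 * 0.59 = 0.2419
  Item 6: 0.35 * 0.65 = 0.2275
  Item 7: 0.38 * 0.62 = 0.2356
  Item 8: 0.49 * 0.51 = 0.2499
  Item 9: 0.78 * 0.22 = 0.1716
  Item 10: 0.23 * 0.77 = 0.1771
Sum(p_i * q_i) = 0.2451 + 0.2419 + 0.2275 + 0.2304 + 0.2419 + 0.2275 + 0.2356 + 0.2499 + 0.1716 + 0.1771 = 2.2485
KR-20 = (k/(k-1)) * (1 - Sum(p_i*q_i) / Var_total)
= (10/9) * (1 - 2.2485/3.94)
= 1.1111 * 0.4293
KR-20 = 0.477

0.477


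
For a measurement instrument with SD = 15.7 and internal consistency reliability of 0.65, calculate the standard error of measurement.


SEM = SD * sqrt(1 - rxx)
SEM = 15.7 * sqrt(1 - 0.65)
SEM = 15.7 * sqrt(0.35) = 15.7 * 0.591608
SEM = 9.2882

9.2882


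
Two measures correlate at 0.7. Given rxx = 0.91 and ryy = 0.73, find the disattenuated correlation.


r_corrected = rxy / sqrt(rxx * ryy)
= 0.7 / sqrt(0.91 * 0.73)
= 0.7 / sqrt(0.6643)
= 0.7 / 0.815046
r_corrected = 0.8588

0.8588


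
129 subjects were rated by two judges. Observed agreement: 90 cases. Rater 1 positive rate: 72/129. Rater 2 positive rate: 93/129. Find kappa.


P_o = 90/129 = 0.697674
P_e = (72*93 + 57*36) / 16641 = 0.52569
kappa = (P_o - P_e) / (1 - P_e)
kappa = (0.697674 - 0.52569) / (1 - 0.52569)
kappa = 0.3626

0.3626


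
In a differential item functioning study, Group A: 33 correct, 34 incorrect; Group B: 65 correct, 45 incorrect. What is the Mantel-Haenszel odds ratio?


Odds_A = 33/34 = 0.9706
Odds_B = 65/45 = 1.4444
OR = Odds_A / Odds_B = 0.9706 / 1.4444
Exactly, OR = (33 * 45) / (34 * 65) = 1485 / 2210
OR = 0.6719

0.6719


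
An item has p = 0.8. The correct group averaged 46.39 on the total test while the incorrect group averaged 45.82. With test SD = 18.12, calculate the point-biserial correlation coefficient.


q = 1 - p = 0.2
rpb = ((M1 - M0) / SD) * sqrt(p * q)
rpb = ((46.39 - 45.82) / 18.12) * sqrt(0.8 * 0.2)
rpb = 0.0126

0.0126


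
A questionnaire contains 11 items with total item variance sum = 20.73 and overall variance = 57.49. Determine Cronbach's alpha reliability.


alpha = (k/(k-1)) * (1 - sum(si^2)/s_total^2)
= (11/10) * (1 - 20.73/57.49)
alpha = 0.7034

0.7034


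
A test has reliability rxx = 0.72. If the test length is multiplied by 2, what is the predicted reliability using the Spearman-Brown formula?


r_new = (n * rxx) / (1 + (n-1) * rxx)
r_new = (2 * 0.72) / (1 + 1 * 0.72)
r_new = 1.44 / 1.72
r_new = 0.8372

0.8372


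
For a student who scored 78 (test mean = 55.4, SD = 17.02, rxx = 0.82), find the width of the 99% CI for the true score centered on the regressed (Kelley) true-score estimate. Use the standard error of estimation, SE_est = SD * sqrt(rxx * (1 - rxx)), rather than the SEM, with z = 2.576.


True score estimate = 0.82*78 + 0.18*55.4 = 73.932
SE_est = SD * sqrt(rxx * (1 - rxx)) = 17.02 * sqrt(0.82 * 0.18) = 17.02 * sqrt(0.1476) = 6.53887
CI = T_est +/- z * SE_est, so width = 2 * z * SE_est = 2 * 2.576 * 6.53887
Width = 33.6883

33.6883


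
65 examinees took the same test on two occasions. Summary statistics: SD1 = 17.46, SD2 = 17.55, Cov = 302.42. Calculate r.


r = cov(X,Y) / (SD_X * SD_Y)
r = 302.42 / (17.46 * 17.55)
r = 302.42 / 306.423
r = 0.9869

0.9869


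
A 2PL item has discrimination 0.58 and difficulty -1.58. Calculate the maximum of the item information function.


For 2PL, max info at theta = b = -1.58
I_max = a^2 / 4 = 0.58^2 / 4
= 0.3364 / 4
I_max = 0.0841

0.0841


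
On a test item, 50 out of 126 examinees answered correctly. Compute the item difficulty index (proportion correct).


Item difficulty p = number correct / total examinees
p = 50 / 126
p = 0.3968

0.3968


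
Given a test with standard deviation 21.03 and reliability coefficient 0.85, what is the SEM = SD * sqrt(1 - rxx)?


SEM = SD * sqrt(1 - rxx)
SEM = 21.03 * sqrt(1 - 0.85)
SEM = 21.03 * sqrt(0.15) = 21.03 * 0.387298
SEM = 8.1449

8.1449


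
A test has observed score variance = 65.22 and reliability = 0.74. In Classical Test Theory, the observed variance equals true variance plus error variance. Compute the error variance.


var_true = rxx * var_obs = 0.74 * 65.22 = 48.2628
var_error = var_obs - var_true
var_error = 65.22 - 48.2628
var_error = 16.9572

16.9572


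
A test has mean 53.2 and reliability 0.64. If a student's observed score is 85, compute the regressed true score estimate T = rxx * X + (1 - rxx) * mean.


T_est = rxx * X + (1 - rxx) * mean
T_est = 0.64 * 85 + 0.36 * 53.2
T_est = 54.4 + 19.152
T_est = 73.552

73.552


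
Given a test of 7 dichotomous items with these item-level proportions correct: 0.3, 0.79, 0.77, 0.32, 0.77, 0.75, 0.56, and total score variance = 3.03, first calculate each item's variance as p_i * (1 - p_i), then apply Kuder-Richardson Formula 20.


For each item, compute p_i * q_i:
  Item 1: 0.3 * 0.7 = 0.21
  Item 2: 0.79 * 0.21 = 0.1659
  Item 3: 0.77 * 0.23 = 0.1771
  Item 4: 0.32 * 0.68 = 0.2176
  Item 5: 0.77 * 0.23 = 0.1771
  Item 6: 0.75 * 0.25 = 0.1875
  Item 7: 0.56 * 0.44 = 0.2464
Sum(p_i * q_i) = 0.21 + 0.1659 + 0.1771 + 0.2176 + 0.1771 + 0.1875 + 0.2464 = 1.3816
KR-20 = (k/(k-1)) * (1 - Sum(p_i*q_i) / Var_total)
= (7/6) * (1 - 1.3816/3.03)
= 1.1667 * 0.544
KR-20 = 0.6347

0.6347


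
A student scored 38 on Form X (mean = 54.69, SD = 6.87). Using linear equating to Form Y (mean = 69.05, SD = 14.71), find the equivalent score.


slope = SD_Y / SD_X = 14.71 / 6.87 ~ 2.1412
intercept = mean_Y - slope * mean_X = 69.05 - (14.71 / 6.87) * 54.69 ~ -48.0519
Y = slope * X + intercept. To avoid rounding drift from the rounded slope/intercept, evaluate the equivalent form Y = mean_Y + SD_Y * (X - mean_X) / SD_X at full precision:
Y = 69.05 + 14.71 * (38 - 54.69) / 6.87
Y = 69.05 - 14.71 * 16.69 / 6.87
Y = 69.05 - 245.5099 / 6.87
Y = 69.05 - 35.7365
Y = 33.3135

33.3135


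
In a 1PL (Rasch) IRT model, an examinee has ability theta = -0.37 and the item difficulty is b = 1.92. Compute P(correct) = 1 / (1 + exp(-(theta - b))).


theta - b = -0.37 - 1.92 = -2.29
exp(-(theta - b)) = exp(2.29) = 9.8749
P = 1 / (1 + 9.8749)
P = 0.092

0.092


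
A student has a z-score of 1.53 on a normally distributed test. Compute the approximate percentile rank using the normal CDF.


CDF(z) = 0.5 * (1 + erf(z/sqrt(2)))
erf(1.0819) = 0.874
CDF = 0.937
Percentile rank = 0.937 * 100 = 93.7

93.7


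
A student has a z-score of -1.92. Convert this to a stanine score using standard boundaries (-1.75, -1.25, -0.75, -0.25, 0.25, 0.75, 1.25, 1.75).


Stanine boundaries: [-1.75, -1.25, -0.75, -0.25, 0.25, 0.75, 1.25, 1.75]
z = -1.92
Check each boundary:
  z < -1.75
  z < -1.25
  z < -0.75
  z < -0.25
  z < 0.25
  z < 0.75
  z < 1.25
  z < 1.75
Highest qualifying boundary gives stanine = 1

1


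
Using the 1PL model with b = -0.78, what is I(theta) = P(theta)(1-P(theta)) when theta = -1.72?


P = 1/(1+exp(-(-1.72--0.78))) = 0.2809
I = P*(1-P) = 0.2809 * 0.7191
I = 0.202

0.202


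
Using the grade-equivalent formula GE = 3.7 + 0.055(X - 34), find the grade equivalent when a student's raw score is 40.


raw - median = 40 - 34 = 6
slope * diff = 0.055 * 6 = 0.33
GE = 3.7 + 0.33
GE = 4.03

4.03


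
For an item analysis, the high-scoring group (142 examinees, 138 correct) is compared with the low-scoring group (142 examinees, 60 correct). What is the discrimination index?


p_upper = 138/142 = 0.9718
p_lower = 60/142 = 0.4225
D = 0.9718 - 0.4225 = 0.5493

0.5493


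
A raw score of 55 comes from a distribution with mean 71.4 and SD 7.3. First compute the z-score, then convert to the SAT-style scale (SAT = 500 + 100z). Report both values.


z = (X - mean) / SD = (55 - 71.4) / 7.3
z = -16.4 / 7.3
z = -2.2466
SAT-scale = SAT = 500 + 100z
Carry z at full precision (z = -16.4 / 7.3) into the conversion:
SAT-scale = 500 + 100 * (-16.4 / 7.3) = 500 + -1640 / 7.3
SAT-scale = 500 + -224.6575
SAT-scale = 275.3425

275.3425


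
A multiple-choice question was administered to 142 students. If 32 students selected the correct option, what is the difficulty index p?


Item difficulty p = number correct / total examinees
p = 32 / 142
p = 0.2254

0.2254


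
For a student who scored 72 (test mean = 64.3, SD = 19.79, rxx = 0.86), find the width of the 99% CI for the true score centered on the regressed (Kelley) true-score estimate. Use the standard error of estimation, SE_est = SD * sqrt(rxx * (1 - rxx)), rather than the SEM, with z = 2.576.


True score estimate = 0.86*72 + 0.14*64.3 = 70.922
SE_est = SD * sqrt(rxx * (1 - rxx)) = 19.79 * sqrt(0.86 * 0.14) = 19.79 * sqrt(0.1204) = 6.866873
CI = T_est +/- z * SE_est, so width = 2 * z * SE_est = 2 * 2.576 * 6.866873
Width = 35.3781

35.3781


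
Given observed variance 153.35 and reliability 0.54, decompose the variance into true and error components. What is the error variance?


var_true = rxx * var_obs = 0.54 * 153.35 = 82.809
var_error = var_obs - var_true
var_error = 153.35 - 82.809
var_error = 70.541

70.541


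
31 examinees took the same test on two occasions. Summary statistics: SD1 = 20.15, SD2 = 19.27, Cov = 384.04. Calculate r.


r = cov(X,Y) / (SD_X * SD_Y)
r = 384.04 / (20.15 * 19.27)
r = 384.04 / 388.2905
r = 0.9891

0.9891


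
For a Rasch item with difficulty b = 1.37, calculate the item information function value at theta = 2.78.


P = 1/(1+exp(-(2.78-1.37))) = 0.8038
I = P*(1-P) = 0.8038 * 0.1962
I = 0.1577

0.1577


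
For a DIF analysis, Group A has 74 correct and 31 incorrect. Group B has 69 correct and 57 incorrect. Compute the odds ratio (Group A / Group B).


Odds_A = 74/31 = 2.3871
Odds_B = 69/57 = 1.2105
OR = Odds_A / Odds_B = 2.3871 / 1.2105
Exactly, OR = (74 * 57) / (31 * 69) = 4218 / 2139
OR = 1.9719

1.9719


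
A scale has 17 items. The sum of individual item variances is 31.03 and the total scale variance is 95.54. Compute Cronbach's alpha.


alpha = (k/(k-1)) * (1 - sum(si^2)/s_total^2)
= (17/16) * (1 - 31.03/95.54)
alpha = 0.7174

0.7174


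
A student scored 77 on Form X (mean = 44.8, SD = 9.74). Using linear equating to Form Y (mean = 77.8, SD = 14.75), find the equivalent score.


slope = SD_Y / SD_X = 14.75 / 9.74 ~ 1.5144
intercept = mean_Y - slope * mean_X = 77.8 - (14.75 / 9.74) * 44.8 ~ 9.9561
Y = slope * X + intercept. To avoid rounding drift from the rounded slope/intercept, evaluate the equivalent form Y = mean_Y + SD_Y * (X - mean_X) / SD_X at full precision:
Y = 77.8 + 14.75 * (77 - 44.8) / 9.74
Y = 77.8 + 14.75 * 32.2 / 9.74
Y = 77.8 + 474.95 / 9.74
Y = 77.8 + 48.7628
Y = 126.5628

126.5628


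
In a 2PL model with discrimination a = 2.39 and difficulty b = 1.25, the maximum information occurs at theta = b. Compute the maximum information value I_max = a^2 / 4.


For 2PL, max info at theta = b = 1.25
I_max = a^2 / 4 = 2.39^2 / 4
= 5.7121 / 4
I_max = 1.428

1.428


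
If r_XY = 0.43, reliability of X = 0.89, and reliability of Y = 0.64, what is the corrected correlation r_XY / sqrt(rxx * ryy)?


r_corrected = rxy / sqrt(rxx * ryy)
= 0.43 / sqrt(0.89 * 0.64)
= 0.43 / sqrt(0.5696)
= 0.43 / 0.754718
r_corrected = 0.5697

0.5697


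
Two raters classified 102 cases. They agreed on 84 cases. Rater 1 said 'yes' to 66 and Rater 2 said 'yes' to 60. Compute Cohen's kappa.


P_o = 84/102 = 0.823529
P_e = (66*60 + 36*42) / 10404 = 0.525952
kappa = (P_o - P_e) / (1 - P_e)
kappa = (0.823529 - 0.525952) / (1 - 0.525952)
kappa = 0.6277

0.6277


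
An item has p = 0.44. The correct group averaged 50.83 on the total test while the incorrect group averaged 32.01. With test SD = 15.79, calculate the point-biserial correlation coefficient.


q = 1 - p = 0.56
rpb = ((M1 - M0) / SD) * sqrt(p * q)
rpb = ((50.83 - 32.01) / 15.79) * sqrt(0.44 * 0.56)
rpb = 0.5916

0.5916


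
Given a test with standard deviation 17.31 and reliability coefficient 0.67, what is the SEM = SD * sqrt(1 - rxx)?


SEM = SD * sqrt(1 - rxx)
SEM = 17.31 * sqrt(1 - 0.67)
SEM = 17.31 * sqrt(0.33) = 17.31 * 0.574456
SEM = 9.9438

9.9438


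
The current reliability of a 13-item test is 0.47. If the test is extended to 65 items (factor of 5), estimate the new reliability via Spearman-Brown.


r_new = (n * rxx) / (1 + (n-1) * rxx)
r_new = (5 * 0.47) / (1 + 4 * 0.47)
r_new = 2.35 / 2.88
r_new = 0.816

0.816


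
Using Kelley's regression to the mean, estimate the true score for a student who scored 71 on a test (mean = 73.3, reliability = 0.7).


T_est = rxx * X + (1 - rxx) * mean
T_est = 0.7 * 71 + 0.3 * 73.3
T_est = 49.7 + 21.99
T_est = 71.69

71.69


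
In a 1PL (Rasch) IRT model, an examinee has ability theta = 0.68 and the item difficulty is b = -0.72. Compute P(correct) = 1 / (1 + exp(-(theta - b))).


theta - b = 0.68 - -0.72 = 1.4
exp(-(theta - b)) = exp(-1.4) = 0.2466
P = 1 / (1 + 0.2466)
P = 0.8022

0.8022


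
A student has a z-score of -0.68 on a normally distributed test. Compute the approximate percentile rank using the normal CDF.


CDF(z) = 0.5 * (1 + erf(z/sqrt(2)))
erf(-0.4808) = -0.5035
CDF = 0.2483
Percentile rank = 0.2483 * 100 = 24.83

24.83


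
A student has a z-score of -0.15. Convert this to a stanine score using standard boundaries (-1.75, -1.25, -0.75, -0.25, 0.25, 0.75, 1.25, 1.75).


Stanine boundaries: [-1.75, -1.25, -0.75, -0.25, 0.25, 0.75, 1.25, 1.75]
z = -0.15
Check each boundary:
  z >= -1.75 -> could be stanine 2
  z >= -1.25 -> could be stanine 3
  z >= -0.75 -> could be stanine 4
  z >= -0.25 -> could be stanine 5
  z < 0.25
  z < 0.75
  z < 1.25
  z < 1.75
Highest qualifying boundary gives stanine = 5

5


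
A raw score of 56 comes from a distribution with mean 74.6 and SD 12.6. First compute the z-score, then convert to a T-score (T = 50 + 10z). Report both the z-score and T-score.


z = (X - mean) / SD = (56 - 74.6) / 12.6
z = -18.6 / 12.6
z = -1.4762
T-score = T = 50 + 10z
Carry z at full precision (z = -18.6 / 12.6) into the conversion:
T-score = 50 + 10 * (-18.6 / 12.6) = 50 + -186 / 12.6
T-score = 50 + -14.7619
T-score = 35.2381

35.2381


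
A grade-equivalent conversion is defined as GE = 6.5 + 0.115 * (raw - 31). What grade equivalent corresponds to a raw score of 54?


raw - median = 54 - 31 = 23
slope * diff = 0.115 * 23 = 2.645
GE = 6.5 + 2.645
GE = 9.145

9.145


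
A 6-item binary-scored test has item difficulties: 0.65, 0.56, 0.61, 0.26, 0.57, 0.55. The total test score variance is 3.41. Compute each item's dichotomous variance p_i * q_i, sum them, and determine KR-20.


For each item, compute p_i * q_i:
  Item 1: 0.65 * 0.35 = 0.2275
  Item 2: 0.56 * 0.44 = 0.2464
  Item 3: 0.61 * 0.39 = 0.2379
  Item 4: 0.26 * 0.74 = 0.1924
  Item 5: 0.57 * 0.43 = 0.2451
  Item 6: 0.55 * 0.45 = 0.2475
Sum(p_i * q_i) = 0.2275 + 0.2464 + 0.2379 + 0.1924 + 0.2451 + 0.2475 = 1.3968
KR-20 = (k/(k-1)) * (1 - Sum(p_i*q_i) / Var_total)
= (6/5) * (1 - 1.3968/3.41)
= 1.2 * 0.5904
KR-20 = 0.7085

0.7085


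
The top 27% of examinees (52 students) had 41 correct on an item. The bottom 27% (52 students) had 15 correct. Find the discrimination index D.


p_upper = 41/52 = 0.7885
p_lower = 15/52 = 0.2885
D = 0.7885 - 0.2885 = 0.5

0.5


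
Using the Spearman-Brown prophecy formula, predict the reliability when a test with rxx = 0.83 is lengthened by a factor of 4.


r_new = (n * rxx) / (1 + (n-1) * rxx)
r_new = (4 * 0.83) / (1 + 3 * 0.83)
r_new = 3.32 / 3.49
r_new = 0.9513

0.9513


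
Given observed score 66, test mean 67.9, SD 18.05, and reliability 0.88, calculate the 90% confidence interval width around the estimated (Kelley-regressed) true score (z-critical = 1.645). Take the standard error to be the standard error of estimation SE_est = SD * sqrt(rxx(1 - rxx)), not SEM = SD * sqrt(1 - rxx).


True score estimate = 0.88*66 + 0.12*67.9 = 66.228
SE_est = SD * sqrt(rxx * (1 - rxx)) = 18.05 * sqrt(0.88 * 0.12) = 18.05 * sqrt(0.1056) = 5.865556
CI = T_est +/- z * SE_est, so width = 2 * z * SE_est = 2 * 1.645 * 5.865556
Width = 19.2977

19.2977


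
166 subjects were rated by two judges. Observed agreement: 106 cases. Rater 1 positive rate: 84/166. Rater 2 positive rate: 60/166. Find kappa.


P_o = 106/166 = 0.638554
P_e = (84*60 + 82*106) / 27556 = 0.498331
kappa = (P_o - P_e) / (1 - P_e)
kappa = (0.638554 - 0.498331) / (1 - 0.498331)
kappa = 0.2795

0.2795


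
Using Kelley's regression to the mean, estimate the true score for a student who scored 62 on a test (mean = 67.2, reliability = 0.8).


T_est = rxx * X + (1 - rxx) * mean
T_est = 0.8 * 62 + 0.2 * 67.2
T_est = 49.6 + 13.44
T_est = 63.04

63.04


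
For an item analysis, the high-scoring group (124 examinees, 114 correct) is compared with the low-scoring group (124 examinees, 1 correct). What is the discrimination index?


p_upper = 114/124 = 0.9194
p_lower = 1/124 = 0.0081
D = 0.9194 - 0.0081 = 0.9113

0.9113


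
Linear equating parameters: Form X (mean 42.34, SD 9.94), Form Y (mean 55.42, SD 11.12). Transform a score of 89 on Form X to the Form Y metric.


slope = SD_Y / SD_X = 11.12 / 9.94 ~ 1.1187
intercept = mean_Y - slope * mean_X = 55.42 - (11.12 / 9.94) * 42.34 ~ 8.0537
Y = slope * X + intercept. To avoid rounding drift from the rounded slope/intercept, evaluate the equivalent form Y = mean_Y + SD_Y * (X - mean_X) / SD_X at full precision:
Y = 55.42 + 11.12 * (89 - 42.34) / 9.94
Y = 55.42 + 11.12 * 46.66 / 9.94
Y = 55.42 + 518.8592 / 9.94
Y = 55.42 + 52.1991
Y = 107.6191

107.6191


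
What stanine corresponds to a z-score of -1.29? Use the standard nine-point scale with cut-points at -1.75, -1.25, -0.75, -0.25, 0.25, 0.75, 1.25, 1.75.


Stanine boundaries: [-1.75, -1.25, -0.75, -0.25, 0.25, 0.75, 1.25, 1.75]
z = -1.29
Check each boundary:
  z >= -1.75 -> could be stanine 2
  z < -1.25
  z < -0.75
  z < -0.25
  z < 0.25
  z < 0.75
  z < 1.25
  z < 1.75
Highest qualifying boundary gives stanine = 2

2


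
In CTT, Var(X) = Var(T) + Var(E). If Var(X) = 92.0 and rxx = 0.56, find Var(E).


var_true = rxx * var_obs = 0.56 * 92.0 = 51.52
var_error = var_obs - var_true
var_error = 92.0 - 51.52
var_error = 40.48

40.48


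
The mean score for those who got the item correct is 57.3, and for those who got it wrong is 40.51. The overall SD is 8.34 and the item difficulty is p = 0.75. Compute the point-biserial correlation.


q = 1 - p = 0.25
rpb = ((M1 - M0) / SD) * sqrt(p * q)
rpb = ((57.3 - 40.51) / 8.34) * sqrt(0.75 * 0.25)
rpb = 0.8717

0.8717


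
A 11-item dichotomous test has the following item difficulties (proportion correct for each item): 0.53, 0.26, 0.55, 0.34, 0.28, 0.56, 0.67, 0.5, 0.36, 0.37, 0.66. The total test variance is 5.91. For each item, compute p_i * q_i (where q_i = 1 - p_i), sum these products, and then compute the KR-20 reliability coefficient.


For each item, compute p_i * q_i:
  Item 1: 0.53 * 0.47 = 0.2491
  Item 2: 0.26 * 0.74 = 0.1924
  Item 3: 0.55 * 0.45 = 0.2475
  Item 4: 0.34 * 0.66 = 0.2244
  Item 5: 0.28 * 0.72 = 0.2016
  Item 6: 0.56 * 0.44 = 0.2464
  Item 7: 0.67 * 0.33 = 0.2211
  Item 8: 0.5 * 0.5 = 0.25
  Item 9: 0.36 * 0.64 = 0.2304
  Item 10: 0.37 * 0.63 = 0.2331
  Item 11: 0.66 * 0.34 = 0.2244
Sum(p_i * q_i) = 0.2491 + 0.1924 + 0.2475 + 0.2244 + 0.2016 + 0.2464 + 0.2211 + 0.25 + 0.2304 + 0.2331 + 0.2244 = 2.5204
KR-20 = (k/(k-1)) * (1 - Sum(p_i*q_i) / Var_total)
= (11/10) * (1 - 2.5204/5.91)
= 1.1 * 0.5735
KR-20 = 0.6309

0.6309


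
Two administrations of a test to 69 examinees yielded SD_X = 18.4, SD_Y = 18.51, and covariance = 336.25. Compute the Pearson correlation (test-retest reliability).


r = cov(X,Y) / (SD_X * SD_Y)
r = 336.25 / (18.4 * 18.51)
r = 336.25 / 340.584
r = 0.9873

0.9873


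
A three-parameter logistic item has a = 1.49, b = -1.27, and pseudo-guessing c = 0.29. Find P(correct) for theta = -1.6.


logit = 1.49*(-1.6 - -1.27) = -0.4917
P* = 1/(1 + exp(--0.4917)) = 0.3795
P = 0.29 + (1 - 0.29) * 0.3795
P = 0.5594

0.5594


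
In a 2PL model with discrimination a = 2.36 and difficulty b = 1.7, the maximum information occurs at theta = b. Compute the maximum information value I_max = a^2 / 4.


For 2PL, max info at theta = b = 1.7
I_max = a^2 / 4 = 2.36^2 / 4
= 5.5696 / 4
I_max = 1.3924

1.3924


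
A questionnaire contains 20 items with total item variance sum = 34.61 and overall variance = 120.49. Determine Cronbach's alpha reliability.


alpha = (k/(k-1)) * (1 - sum(si^2)/s_total^2)
= (20/19) * (1 - 34.61/120.49)
alpha = 0.7503

0.7503


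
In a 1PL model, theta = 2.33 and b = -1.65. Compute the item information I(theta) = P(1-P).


P = 1/(1+exp(-(2.33--1.65))) = 0.9817
I = P*(1-P) = 0.9817 * 0.0183
I = 0.018

0.018


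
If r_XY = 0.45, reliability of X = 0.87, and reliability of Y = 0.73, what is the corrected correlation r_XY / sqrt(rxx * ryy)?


r_corrected = rxy / sqrt(rxx * ryy)
= 0.45 / sqrt(0.87 * 0.73)
= 0.45 / sqrt(0.6351)
= 0.45 / 0.796932
r_corrected = 0.5647

0.5647


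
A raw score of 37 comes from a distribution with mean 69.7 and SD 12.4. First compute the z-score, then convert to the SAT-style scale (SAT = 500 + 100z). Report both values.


z = (X - mean) / SD = (37 - 69.7) / 12.4
z = -32.7 / 12.4
z = -2.6371
SAT-scale = SAT = 500 + 100z
Carry z at full precision (z = -32.7 / 12.4) into the conversion:
SAT-scale = 500 + 100 * (-32.7 / 12.4) = 500 + -3270 / 12.4
SAT-scale = 500 + -263.7097
SAT-scale = 236.2903

236.2903


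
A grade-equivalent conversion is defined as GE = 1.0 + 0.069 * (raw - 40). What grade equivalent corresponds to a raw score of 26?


raw - median = 26 - 40 = -14
slope * diff = 0.069 * -14 = -0.966
GE = 1.0 + -0.966
GE = 0.034

0.034


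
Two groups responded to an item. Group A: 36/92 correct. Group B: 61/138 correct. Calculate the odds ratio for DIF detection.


Odds_A = 36/56 = 0.6429
Odds_B = 61/77 = 0.7922
OR = Odds_A / Odds_B = 0.6429 / 0.7922
Exactly, OR = (36 * 77) / (56 * 61) = 2772 / 3416
OR = 0.8115

0.8115


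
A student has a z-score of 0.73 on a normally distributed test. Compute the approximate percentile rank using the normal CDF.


CDF(z) = 0.5 * (1 + erf(z/sqrt(2)))
erf(0.5162) = 0.5346
CDF = 0.7673
Percentile rank = 0.7673 * 100 = 76.73

76.73


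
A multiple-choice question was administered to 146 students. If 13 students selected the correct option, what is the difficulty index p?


Item difficulty p = number correct / total examinees
p = 13 / 146
p = 0.089

0.089


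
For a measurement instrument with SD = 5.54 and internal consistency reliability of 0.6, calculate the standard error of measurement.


SEM = SD * sqrt(1 - rxx)
SEM = 5.54 * sqrt(1 - 0.6)
SEM = 5.54 * sqrt(0.4) = 5.54 * 0.632456
SEM = 3.5038

3.5038


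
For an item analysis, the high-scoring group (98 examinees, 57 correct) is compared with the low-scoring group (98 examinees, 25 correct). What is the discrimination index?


p_upper = 57/98 = 0.5816
p_lower = 25/98 = 0.2551
D = 0.5816 - 0.2551 = 0.3265

0.3265


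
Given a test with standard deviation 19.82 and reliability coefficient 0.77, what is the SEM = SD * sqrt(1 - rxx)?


SEM = SD * sqrt(1 - rxx)
SEM = 19.82 * sqrt(1 - 0.77)
SEM = 19.82 * sqrt(0.23) = 19.82 * 0.479583
SEM = 9.5053

9.5053


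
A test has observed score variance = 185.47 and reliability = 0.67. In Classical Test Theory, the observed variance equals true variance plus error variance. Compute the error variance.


var_true = rxx * var_obs = 0.67 * 185.47 = 124.2649
var_error = var_obs - var_true
var_error = 185.47 - 124.2649
var_error = 61.2051

61.2051


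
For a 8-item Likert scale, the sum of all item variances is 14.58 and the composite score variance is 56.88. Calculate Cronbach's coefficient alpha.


alpha = (k/(k-1)) * (1 - sum(si^2)/s_total^2)
= (8/7) * (1 - 14.58/56.88)
alpha = 0.8499

0.8499


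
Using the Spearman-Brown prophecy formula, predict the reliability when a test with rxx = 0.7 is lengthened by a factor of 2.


r_new = (n * rxx) / (1 + (n-1) * rxx)
r_new = (2 * 0.7) / (1 + 1 * 0.7)
r_new = 1.4 / 1.7
r_new = 0.8235

0.8235


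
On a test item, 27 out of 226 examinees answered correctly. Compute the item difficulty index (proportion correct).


Item difficulty p = number correct / total examinees
p = 27 / 226
p = 0.1195

0.1195


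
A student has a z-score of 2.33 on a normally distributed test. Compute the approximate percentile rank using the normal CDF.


CDF(z) = 0.5 * (1 + erf(z/sqrt(2)))
erf(1.6476) = 0.9802
CDF = 0.9901
Percentile rank = 0.9901 * 100 = 99.01

99.01


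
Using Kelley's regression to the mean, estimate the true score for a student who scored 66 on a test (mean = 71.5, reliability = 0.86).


T_est = rxx * X + (1 - rxx) * mean
T_est = 0.86 * 66 + 0.14 * 71.5
T_est = 56.76 + 10.01
T_est = 66.77

66.77


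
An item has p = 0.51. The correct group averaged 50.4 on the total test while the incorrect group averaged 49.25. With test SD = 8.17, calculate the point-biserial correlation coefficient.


q = 1 - p = 0.49
rpb = ((M1 - M0) / SD) * sqrt(p * q)
rpb = ((50.4 - 49.25) / 8.17) * sqrt(0.51 * 0.49)
rpb = 0.0704

0.0704


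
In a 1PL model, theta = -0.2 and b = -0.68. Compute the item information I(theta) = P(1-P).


P = 1/(1+exp(-(-0.2--0.68))) = 0.6177
I = P*(1-P) = 0.6177 * 0.3823
I = 0.2361

0.2361


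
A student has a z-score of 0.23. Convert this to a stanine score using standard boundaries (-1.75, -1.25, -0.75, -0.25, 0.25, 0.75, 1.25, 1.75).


Stanine boundaries: [-1.75, -1.25, -0.75, -0.25, 0.25, 0.75, 1.25, 1.75]
z = 0.23
Check each boundary:
  z >= -1.75 -> could be stanine 2
  z >= -1.25 -> could be stanine 3
  z >= -0.75 -> could be stanine 4
  z >= -0.25 -> could be stanine 5
  z < 0.25
  z < 0.75
  z < 1.25
  z < 1.75
Highest qualifying boundary gives stanine = 5

5


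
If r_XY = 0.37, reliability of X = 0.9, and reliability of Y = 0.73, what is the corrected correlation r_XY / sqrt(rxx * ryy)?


r_corrected = rxy / sqrt(rxx * ryy)
= 0.37 / sqrt(0.9 * 0.73)
= 0.37 / sqrt(0.657)
= 0.37 / 0.810555
r_corrected = 0.4565

0.4565


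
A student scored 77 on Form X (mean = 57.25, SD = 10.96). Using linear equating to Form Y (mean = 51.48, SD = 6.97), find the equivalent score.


slope = SD_Y / SD_X = 6.97 / 10.96 ~ 0.6359
intercept = mean_Y - slope * mean_X = 51.48 - (6.97 / 10.96) * 57.25 ~ 15.0719
Y = slope * X + intercept. To avoid rounding drift from the rounded slope/intercept, evaluate the equivalent form Y = mean_Y + SD_Y * (X - mean_X) / SD_X at full precision:
Y = 51.48 + 6.97 * (77 - 57.25) / 10.96
Y = 51.48 + 6.97 * 19.75 / 10.96
Y = 51.48 + 137.6575 / 10.96
Y = 51.48 + 12.56
Y = 64.04

64.04


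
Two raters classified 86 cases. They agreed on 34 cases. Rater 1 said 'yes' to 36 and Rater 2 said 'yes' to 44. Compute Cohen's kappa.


P_o = 34/86 = 0.395349
P_e = (36*44 + 50*42) / 7396 = 0.498107
kappa = (P_o - P_e) / (1 - P_e)
kappa = (0.395349 - 0.498107) / (1 - 0.498107)
kappa = -0.2047

-0.2047


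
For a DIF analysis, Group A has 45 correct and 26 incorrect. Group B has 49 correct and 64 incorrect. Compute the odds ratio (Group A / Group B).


Odds_A = 45/26 = 1.7308
Odds_B = 49/64 = 0.7656
OR = Odds_A / Odds_B = 1.7308 / 0.7656
Exactly, OR = (45 * 64) / (26 * 49) = 2880 / 1274
OR = 2.2606

2.2606


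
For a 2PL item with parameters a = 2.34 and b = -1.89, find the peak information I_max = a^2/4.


For 2PL, max info at theta = b = -1.89
I_max = a^2 / 4 = 2.34^2 / 4
= 5.4756 / 4
I_max = 1.3689

1.3689


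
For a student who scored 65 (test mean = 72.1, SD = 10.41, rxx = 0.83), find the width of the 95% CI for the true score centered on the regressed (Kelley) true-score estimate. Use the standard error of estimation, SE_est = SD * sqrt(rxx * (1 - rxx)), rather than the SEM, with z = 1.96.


True score estimate = 0.83*65 + 0.17*72.1 = 66.207
SE_est = SD * sqrt(rxx * (1 - rxx)) = 10.41 * sqrt(0.83 * 0.17) = 10.41 * sqrt(0.1411) = 3.910337
CI = T_est +/- z * SE_est, so width = 2 * z * SE_est = 2 * 1.96 * 3.910337
Width = 15.3285

15.3285


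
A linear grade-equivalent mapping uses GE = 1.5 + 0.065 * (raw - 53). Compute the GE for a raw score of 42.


raw - median = 42 - 53 = -11
slope * diff = 0.065 * -11 = -0.715
GE = 1.5 + -0.715
GE = 0.785

0.785


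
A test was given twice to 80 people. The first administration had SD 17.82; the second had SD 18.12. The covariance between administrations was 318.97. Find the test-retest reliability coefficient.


r = cov(X,Y) / (SD_X * SD_Y)
r = 318.97 / (17.82 * 18.12)
r = 318.97 / 322.8984
r = 0.9878

0.9878


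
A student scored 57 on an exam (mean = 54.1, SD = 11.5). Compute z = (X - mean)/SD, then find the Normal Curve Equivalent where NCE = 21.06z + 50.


z = (X - mean) / SD = (57 - 54.1) / 11.5
z = 2.9 / 11.5
z = 0.2522
NCE = NCE = 21.06z + 50
Carry z at full precision (z = 2.9 / 11.5) into the conversion:
NCE = 21.06 * (2.9 / 11.5) + 50 = 61.074 / 11.5 + 50
NCE = 5.3108 + 50
NCE = 55.3108

55.3108


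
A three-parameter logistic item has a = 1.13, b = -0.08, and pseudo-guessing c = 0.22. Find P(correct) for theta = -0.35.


logit = 1.13*(-0.35 - -0.08) = -0.3051
P* = 1/(1 + exp(--0.3051)) = 0.4243
P = 0.22 + (1 - 0.22) * 0.4243
P = 0.551

0.551


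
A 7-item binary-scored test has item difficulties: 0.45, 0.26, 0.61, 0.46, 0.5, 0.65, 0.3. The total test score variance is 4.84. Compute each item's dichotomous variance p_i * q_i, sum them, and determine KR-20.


For each item, compute p_i * q_i:
  Item 1: 0.45 * 0.55 = 0.2475
  Item 2: 0.26 * 0.74 = 0.1924
  Item 3: 0.61 * 0.39 = 0.2379
  Item 4: 0.46 * 0.54 = 0.2484
  Item 5: 0.5 * 0.5 = 0.25
  Item 6: 0.65 * 0.35 = 0.2275
  Item 7: 0.3 * 0.7 = 0.21
Sum(p_i * q_i) = 0.2475 + 0.1924 + 0.2379 + 0.2484 + 0.25 + 0.2275 + 0.21 = 1.6137
KR-20 = (k/(k-1)) * (1 - Sum(p_i*q_i) / Var_total)
= (7/6) * (1 - 1.6137/4.84)
= 1.1667 * 0.6666
KR-20 = 0.7777

0.7777


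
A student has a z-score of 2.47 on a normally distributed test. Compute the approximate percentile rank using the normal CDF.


CDF(z) = 0.5 * (1 + erf(z/sqrt(2)))
erf(1.7466) = 0.9865
CDF = 0.9932
Percentile rank = 0.9932 * 100 = 99.32

99.32


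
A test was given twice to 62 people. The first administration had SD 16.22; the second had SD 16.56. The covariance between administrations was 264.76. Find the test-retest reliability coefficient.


r = cov(X,Y) / (SD_X * SD_Y)
r = 264.76 / (16.22 * 16.56)
r = 264.76 / 268.6032
r = 0.9857

0.9857
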